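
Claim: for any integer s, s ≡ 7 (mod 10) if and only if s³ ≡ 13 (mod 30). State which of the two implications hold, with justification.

(⇒) This fails: take s = 17. Then 17 ≡ 7 (mod 10), but 17³ = 4913 ≡ 23 (mod 30), not 13.

(⇐) Conversely, the residues r modulo 30 with r³ ≡ 13 (mod 30) are exactly {7}, and each is ≡ 7 (mod 10).

Not equivalent: only (⇐) holds.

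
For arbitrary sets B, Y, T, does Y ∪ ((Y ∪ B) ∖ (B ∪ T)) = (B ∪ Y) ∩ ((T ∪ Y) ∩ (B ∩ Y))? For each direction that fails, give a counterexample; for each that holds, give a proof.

The sets are not equal: only the reverse inclusion holds.

(⟹) This inclusion fails. Take B = ∅, Y = {1}, T = ∅; then 1 ∈ Y ∪ ((Y ∪ B) ∖ (B ∪ T)) but 1 ∉ (B ∪ Y) ∩ ((T ∪ Y) ∩ (B ∩ Y)).

(⟸) Let x ∈ (B ∪ Y) ∩ ((T ∪ Y) ∩ (B ∩ Y)). Then either x ∈ B ∩ Y and x ∉ T; or x ∈ B ∩ Y ∩ T. In each case x ∈ Y ∪ ((Y ∪ B) ∖ (B ∪ T)), so (B ∪ Y) ∩ ((T ∪ Y) ∩ (B ∩ Y)) ⊆ Y ∪ ((Y ∪ B) ∖ (B ∪ T)).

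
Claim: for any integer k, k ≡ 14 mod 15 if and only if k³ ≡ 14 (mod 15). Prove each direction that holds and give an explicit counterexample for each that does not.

Equivalent; both directions hold.

[⇐] Suppose k³ ≡ 14 (mod 15). The only residue r in {0, …, 14} with r³ ≡ 14 (mod 15) is r = 14, so k ≡ 14 (mod 15).

[⇒] Suppose k ≡ 14 mod 15. Write k = 15j + 14. Then (15j + 14)³ = 3375j³ + 9450j² + 8820j + 2744 = 15(225j³ + 630j² + 588j + 182) + 14, so k³ ≡ 14 (mod 15).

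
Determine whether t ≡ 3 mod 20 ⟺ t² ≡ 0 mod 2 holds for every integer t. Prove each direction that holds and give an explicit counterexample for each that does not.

(⟹) This fails: take t = 3. Then 3 ≡ 3 (mod 20), but 3² = 9 ≡ 1 (mod 2), not 0.

(⟸) This fails: take t = 0. Then 0² = 0 ≡ 0 (mod 2), yet 0 ≡ 0 (mod 20), not 3.

(⇒) fails and (⇐) fails.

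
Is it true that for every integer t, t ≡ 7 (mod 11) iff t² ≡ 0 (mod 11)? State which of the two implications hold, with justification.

(→) This fails: take t = 7. Then 7 ≡ 7 (mod 11), but 7² = 49 ≡ 5 (mod 11), not 0.

(←) This fails: take t = 0. Then 0² = 0 ≡ 0 (mod 11), yet 0 ≡ 0 (mod 11), not 7.

Neither direction holds.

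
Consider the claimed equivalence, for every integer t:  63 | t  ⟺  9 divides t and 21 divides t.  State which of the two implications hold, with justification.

(⇒) If 63 ∣ t, write t = 63q. Since 63 = 7·9, t = 9·(7q), so 9 ∣ t; and since 63 = 3·21, t = 21·(3q), so 21 ∣ t.

(⇐) Suppose 9 ∣ t and 21 ∣ t. Any common multiple of 9 and 21 is a multiple of their lcm; here lcm(9, 21) = 9·21/gcd(9, 21) = 189/3 = 63, so 63 ∣ t.

Both directions hold; the statement is true.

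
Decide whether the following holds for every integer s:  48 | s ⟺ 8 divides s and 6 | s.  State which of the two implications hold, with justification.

Only the forward implication holds.

(⟹) If 48 ∣ s, write s = 48q. Since 48 = 6·8, s = 8·(6q), so 8 ∣ s; and since 48 = 8·6, s = 6·(8q), so 6 ∣ s.

(⟸) This fails: take s = 24. Both 8 ∣ 24 and 6 ∣ 24, yet 24 is not a multiple of 48 (since 24 = 0·48 + 24), so 48 ∤ 24.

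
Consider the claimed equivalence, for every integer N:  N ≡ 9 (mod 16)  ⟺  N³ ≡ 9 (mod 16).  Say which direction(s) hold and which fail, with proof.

Equivalent; both directions hold.

(⇒) Suppose N ≡ 9 (mod 16). Write N = 16j + 9. Then (16j + 9)³ = 4096j³ + 6912j² + 3888j + 729 = 16(256j³ + 432j² + 243j + 45) + 9, so N³ ≡ 9 (mod 16).

(⇐) Conversely, suppose N³ ≡ 9 (mod 16). The only residue r in {0, …, 15} with r³ ≡ 9 (mod 16) is r = 9, so N ≡ 9 (mod 16).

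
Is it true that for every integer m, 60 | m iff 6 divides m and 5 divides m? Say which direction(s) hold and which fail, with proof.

(⇒) If 60 ∣ m, write m = 60q. Since 60 = 10·6, m = 6·(10q), so 6 ∣ m; and since 60 = 12·5, m = 5·(12q), so 5 ∣ m.

(⇐) This fails: take m = 30. Both 6 ∣ 30 and 5 ∣ 30, yet 30 is not a multiple of 60 (since 30 = 0·60 + 30), so 60 ∤ 30.

(⇒) holds; (⇐) fails.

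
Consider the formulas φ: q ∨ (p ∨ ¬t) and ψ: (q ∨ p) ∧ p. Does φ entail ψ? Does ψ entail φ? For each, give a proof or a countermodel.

(⇒) fails; (⇐) holds.

[⇐] Assume the antecedent. If q is true, q ∨ (p ∨ ¬t) reduces to true regardless of the other variables. If q is false, the antecedent forces (q = F, t = F, p = T) or (q = F, t = T, p = T), and q ∨ (p ∨ ¬t) holds there. Either way q ∨ (p ∨ ¬t) holds.

[⇒] This fails. Under q = F, t = F, p = F, the left side is true but the right side is false.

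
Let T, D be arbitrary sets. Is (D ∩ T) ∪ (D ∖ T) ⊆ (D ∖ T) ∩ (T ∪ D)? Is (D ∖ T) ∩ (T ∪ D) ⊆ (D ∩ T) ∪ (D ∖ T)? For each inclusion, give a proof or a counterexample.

(⊆) fails; (⊇) holds.

(⟸) Let x ∈ (D ∖ T) ∩ (T ∪ D). Then x ∈ D and x ∉ T, from which x ∈ (D ∩ T) ∪ (D ∖ T).

(⟹) This inclusion fails. Take T = {1}, D = {1}; then 1 ∈ (D ∩ T) ∪ (D ∖ T) but 1 ∉ (D ∖ T) ∩ (T ∪ D).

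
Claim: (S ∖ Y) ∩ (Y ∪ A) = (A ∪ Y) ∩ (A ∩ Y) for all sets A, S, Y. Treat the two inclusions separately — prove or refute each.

Both inclusions fail.

(⊆) This inclusion fails. Take A = {1}, S = {1}, Y = ∅; then 1 ∈ (S ∖ Y) ∩ (Y ∪ A) but 1 ∉ (A ∪ Y) ∩ (A ∩ Y).

(⊇) This inclusion fails. Take A = {1}, S = ∅, Y = {1}; then 1 ∈ (A ∪ Y) ∩ (A ∩ Y) but 1 ∉ (S ∖ Y) ∩ (Y ∪ A).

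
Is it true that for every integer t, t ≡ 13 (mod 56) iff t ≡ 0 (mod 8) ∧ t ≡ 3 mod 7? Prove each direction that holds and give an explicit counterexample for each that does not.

Neither direction holds.

(⟹) This fails: t = 13 gives 13 ≡ 13 (mod 56) but 13 ≡ 5 (mod 8), so the conjunction on the right does not hold.

(⟸) This fails: t = 24 satisfies both congruences on the right (24 ≡ 0 mod 8 and 24 ≡ 3 mod 7) yet 24 ≡ 24 (mod 56), not 13.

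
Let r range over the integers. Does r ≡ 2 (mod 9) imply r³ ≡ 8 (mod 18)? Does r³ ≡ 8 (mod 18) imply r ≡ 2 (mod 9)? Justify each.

Both directions fail.

(⟹) This fails: take r = 11. Then 11 ≡ 2 (mod 9), but 11³ = 1331 ≡ 17 (mod 18), not 8.

(⟸) This fails: take r = 8. Then 8³ = 512 ≡ 8 (mod 18), yet 8 ≡ 8 (mod 9), not 2.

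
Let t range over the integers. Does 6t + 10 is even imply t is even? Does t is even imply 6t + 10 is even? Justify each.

Not equivalent: only (⇐) holds.

[⇒] This fails: take t = 5. Then 6t + 10 = 40, which is even, yet t = 5 is odd, not even.

[⇐] Suppose t is even. Since 6 is even, 6t is even for every t, so 6t + 10 has the same parity as 10, which is even. Hence 6t + 10 is even.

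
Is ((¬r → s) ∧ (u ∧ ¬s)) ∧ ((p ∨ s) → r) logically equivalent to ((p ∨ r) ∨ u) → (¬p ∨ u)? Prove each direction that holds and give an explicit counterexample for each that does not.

(⇒) Assume the antecedent. If u is true, ((p ∨ r) ∨ u) → (¬p ∨ u) reduces to true regardless of the other variables. If u is false, the antecedent cannot hold. Either way ((p ∨ r) ∨ u) → (¬p ∨ u) holds.

(⇐) This fails. Under u = F, r = F, s = F, p = F, the left side is false but the right side is true.

Only the forward direction holds.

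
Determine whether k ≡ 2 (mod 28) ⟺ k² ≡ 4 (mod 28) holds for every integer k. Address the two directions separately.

(⇒) Suppose k ≡ 2 (mod 28). Write k = 28j + 2. Then (28j + 2)² = 784j² + 112j + 4 = 28(28j² + 4j) + 4, so k² ≡ 4 (mod 28).

(⇐) This fails: take k = 12. Then 12² = 144 ≡ 4 (mod 28), yet 12 ≡ 12 (mod 28), not 2.

(⇒) holds; (⇐) fails.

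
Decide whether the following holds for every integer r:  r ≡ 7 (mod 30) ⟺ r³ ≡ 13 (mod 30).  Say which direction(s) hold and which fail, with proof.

Both implications hold.

(→) Suppose r ≡ 7 (mod 30). Write r = 30j + 7. Then (30j + 7)³ = 27000j³ + 18900j² + 4410j + 343 = 30(900j³ + 630j² + 147j + 11) + 13, so r³ ≡ 13 (mod 30).

(←) Conversely, suppose r³ ≡ 13 (mod 30). The only residue r in {0, …, 29} with r³ ≡ 13 (mod 30) is r = 7, so r ≡ 7 (mod 30).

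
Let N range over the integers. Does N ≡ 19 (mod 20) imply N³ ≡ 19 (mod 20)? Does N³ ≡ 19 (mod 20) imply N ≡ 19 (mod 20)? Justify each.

(⟹) Suppose N ≡ 19 (mod 20). Write N = 20j + 19. Then (20j + 19)³ = 8000j³ + 22800j² + 21660j + 6859 = 20(400j³ + 1140j² + 1083j + 342) + 19, so N³ ≡ 19 (mod 20).

(⟸) Conversely, suppose N³ ≡ 19 (mod 20). The only residue r in {0, …, 19} with r³ ≡ 19 (mod 20) is r = 19, so N ≡ 19 (mod 20).

The biconditional holds.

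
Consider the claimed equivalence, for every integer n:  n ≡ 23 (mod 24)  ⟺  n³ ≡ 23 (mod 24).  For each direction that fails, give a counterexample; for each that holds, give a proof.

The biconditional holds.

(←) Suppose n³ ≡ 23 (mod 24). The only residue r in {0, …, 23} with r³ ≡ 23 (mod 24) is r = 23, so n ≡ 23 (mod 24).

(→) Suppose n ≡ 23 (mod 24). Write n = 24j + 23. Then (24j + 23)³ = 13824j³ + 39744j² + 38088j + 12167 = 24(576j³ + 1656j² + 1587j + 506) + 23, so n³ ≡ 23 (mod 24).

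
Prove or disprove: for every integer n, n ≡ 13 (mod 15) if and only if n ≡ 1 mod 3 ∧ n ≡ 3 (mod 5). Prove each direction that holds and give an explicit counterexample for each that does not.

[⇒] Suppose n ≡ 13 (mod 15); write n = 15j + 13. Since 3 ∣ 15, reducing mod 3 gives n ≡ 13 ≡ 1 (mod 3); since 5 ∣ 15, reducing mod 5 gives n ≡ 13 ≡ 3 (mod 5).

[⇐] Conversely, if n ≡ 1 (mod 3) and n ≡ 3 (mod 5), then by the Chinese remainder theorem n ≡ 13 (mod 15). This is exactly n ≡ 13 (mod 15).

Equivalent; both directions hold.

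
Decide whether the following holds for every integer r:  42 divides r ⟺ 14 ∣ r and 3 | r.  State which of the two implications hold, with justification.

(⟹) If 42 ∣ r, write r = 42q. Since 42 = 3·14, r = 14·(3q), so 14 ∣ r; and since 42 = 14·3, r = 3·(14q), so 3 ∣ r.

(⟸) Suppose 14 ∣ r and 3 ∣ r. Any common multiple of 14 and 3 is a multiple of their lcm; here gcd(14, 3) = 1, so lcm(14, 3) = 14·3 = 42, so 42 ∣ r.

The biconditional holds.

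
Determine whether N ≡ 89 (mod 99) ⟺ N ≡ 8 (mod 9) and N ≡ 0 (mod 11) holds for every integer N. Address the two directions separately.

(⇒) fails and (⇐) fails.

Forward direction. This fails: N = 89 gives 89 ≡ 89 (mod 99) but 89 ≡ 1 (mod 11), so the conjunction on the right does not hold.

Converse. This fails: N = 44 satisfies both congruences on the right (44 ≡ 8 mod 9 and 44 ≡ 0 mod 11) yet 44 ≡ 44 (mod 99), not 89.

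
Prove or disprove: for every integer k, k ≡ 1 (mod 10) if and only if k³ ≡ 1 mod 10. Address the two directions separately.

Equivalent; both directions hold.

(⟹) Suppose k ≡ 1 (mod 10). Write k = 10j + 1. Then (10j + 1)³ = 1000j³ + 300j² + 30j + 1 = 10(100j³ + 30j² + 3j) + 1, so k³ ≡ 1 (mod 10).

(⟸) Conversely, suppose k³ ≡ 1 (mod 10). The only residue r in {0, …, 9} with r³ ≡ 1 (mod 10) is r = 1, so k ≡ 1 (mod 10).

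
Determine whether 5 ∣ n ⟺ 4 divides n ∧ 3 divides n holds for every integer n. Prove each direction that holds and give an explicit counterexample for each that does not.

Neither implication holds.

(⇒) This fails: take n = 5. Certainly 5 ∣ 5, but 4 ∤ 5.

(⇐) This fails: take n = 12. Both 4 ∣ 12 and 3 ∣ 12, yet 12 is not a multiple of 5 (since 12 = 2·5 + 2), so 5 ∤ 12.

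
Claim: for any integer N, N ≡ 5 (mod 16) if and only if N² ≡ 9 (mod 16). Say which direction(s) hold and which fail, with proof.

Only the forward implication holds.

(→) Suppose N ≡ 5 (mod 16). Write N = 16j + 5. Then (16j + 5)² = 256j² + 160j + 25 = 16(16j² + 10j + 1) + 9, so N² ≡ 9 (mod 16).

(←) This fails: take N = 3. Then 3² = 9 ≡ 9 (mod 16), yet 3 ≡ 3 (mod 16), not 5.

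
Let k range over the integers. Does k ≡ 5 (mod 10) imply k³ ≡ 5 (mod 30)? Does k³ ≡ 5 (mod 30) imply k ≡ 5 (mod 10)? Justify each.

Converse. The residues r modulo 30 with r³ ≡ 5 (mod 30) are exactly {5}, and each is ≡ 5 (mod 10).

Forward direction. This fails: take k = 15. Then 15 ≡ 5 (mod 10), but 15³ = 3375 ≡ 15 (mod 30), not 5.

Only the reverse direction holds.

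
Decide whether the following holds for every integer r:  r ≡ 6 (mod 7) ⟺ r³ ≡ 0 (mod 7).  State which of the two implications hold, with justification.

Neither direction holds.

Forward direction. This fails: take r = 6. Then 6 ≡ 6 (mod 7), but 6³ = 216 ≡ 6 (mod 7), not 0.

Converse. This fails: take r = 0. Then 0³ = 0 ≡ 0 (mod 7), yet 0 ≡ 0 (mod 7), not 6.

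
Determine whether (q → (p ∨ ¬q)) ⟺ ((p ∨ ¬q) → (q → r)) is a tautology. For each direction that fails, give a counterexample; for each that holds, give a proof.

(⇒) This fails. Under r = F, p = T, q = T, the left side is true but the right side is false.

(⇐) This fails. Under r = F, p = F, q = T, the left side is false but the right side is true.

Neither direction holds.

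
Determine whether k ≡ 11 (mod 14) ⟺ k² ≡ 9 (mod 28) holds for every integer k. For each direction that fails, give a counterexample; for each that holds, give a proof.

Only the forward implication holds.

(⇒) Suppose k ≡ 11 (mod 14). Working modulo 28, k ∈ {11, 25}; for each such r, r² ≡ 9 (mod 28).

(⇐) This fails: take k = 3. Then 3² = 9 ≡ 9 (mod 28), yet 3 ≡ 3 (mod 14), not 11.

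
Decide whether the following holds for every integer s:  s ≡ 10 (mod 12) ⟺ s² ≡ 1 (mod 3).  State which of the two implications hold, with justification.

(⇒) Suppose s ≡ 10 (mod 12). Then s² ≡ 10² = 100 (mod 12), and since 3 ∣ 12, also s² ≡ 1 (mod 3).

(⇐) This fails: take s = 1. Then 1² = 1 ≡ 1 (mod 3), yet 1 ≡ 1 (mod 12), not 10.

Only the forward direction holds.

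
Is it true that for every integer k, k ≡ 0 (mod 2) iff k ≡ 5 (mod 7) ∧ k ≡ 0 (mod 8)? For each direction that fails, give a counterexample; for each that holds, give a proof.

Not equivalent: only (⇐) holds.

[⇐] If k ≡ 5 (mod 7) and k ≡ 0 (mod 8), then by the Chinese remainder theorem k ≡ 40 (mod 56). Since 40 ≡ 0 (mod 2) and 2 ∣ 56, we get k ≡ 0 (mod 2).

[⇒] This fails: k = 0 gives 0 ≡ 0 (mod 2) but 0 ≡ 0 (mod 7), so the conjunction on the right does not hold.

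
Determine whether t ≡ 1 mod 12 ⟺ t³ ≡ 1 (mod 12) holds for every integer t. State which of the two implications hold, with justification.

Both directions hold; the statement is true.

[⇐] Suppose t³ ≡ 1 (mod 12). The only residue r in {0, …, 11} with r³ ≡ 1 (mod 12) is r = 1, so t ≡ 1 (mod 12).

[⇒] Suppose t ≡ 1 mod 12. Write t = 12j + 1. Then (12j + 1)³ = 1728j³ + 432j² + 36j + 1 = 12(144j³ + 36j² + 3j) + 1, so t³ ≡ 1 (mod 12).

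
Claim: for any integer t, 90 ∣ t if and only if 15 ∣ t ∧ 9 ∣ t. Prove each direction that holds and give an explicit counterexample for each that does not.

(⟹) If 90 ∣ t, write t = 90q. Since 90 = 6·15, t = 15·(6q), so 15 ∣ t; and since 90 = 10·9, t = 9·(10q), so 9 ∣ t.

(⟸) This fails: take t = 45. Both 15 ∣ 45 and 9 ∣ 45, yet 45 is not a multiple of 90 (since 45 = 0·90 + 45), so 90 ∤ 45.

Only the forward direction holds.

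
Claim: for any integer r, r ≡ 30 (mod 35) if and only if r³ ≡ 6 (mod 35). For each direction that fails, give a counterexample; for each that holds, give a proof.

[⇒] This fails: take r = 30. Then 30 ≡ 30 (mod 35), but 30³ = 27000 ≡ 15 (mod 35), not 6.

[⇐] This fails: take r = 6. Then 6³ = 216 ≡ 6 (mod 35), yet 6 ≡ 6 (mod 35), not 30.

Neither direction holds.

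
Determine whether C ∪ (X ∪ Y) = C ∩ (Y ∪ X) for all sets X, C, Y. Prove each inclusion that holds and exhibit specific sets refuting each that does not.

The sets are not equal: only the reverse inclusion holds.

(⟹) This inclusion fails. Take X = {1}, C = ∅, Y = ∅; then 1 ∈ C ∪ (X ∪ Y) but 1 ∉ C ∩ (Y ∪ X).

(⟸) Let x ∈ C ∩ (Y ∪ X). Then either x ∈ X ∩ C and x ∉ Y; or x ∈ C ∩ Y and x ∉ X; or x ∈ X ∩ C ∩ Y. In each case x ∈ C ∪ (X ∪ Y), so C ∩ (Y ∪ X) ⊆ C ∪ (X ∪ Y).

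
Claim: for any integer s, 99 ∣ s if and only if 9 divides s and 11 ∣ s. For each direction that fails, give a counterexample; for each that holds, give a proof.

Both implications hold.

(⇒) If 99 ∣ s, write s = 99q. Since 99 = 11·9, s = 9·(11q), so 9 ∣ s; and since 99 = 9·11, s = 11·(9q), so 11 ∣ s.

(⇐) Suppose 9 ∣ s and 11 ∣ s. Any common multiple of 9 and 11 is a multiple of their lcm; here gcd(9, 11) = 1, so lcm(9, 11) = 9·11 = 99, so 99 ∣ s.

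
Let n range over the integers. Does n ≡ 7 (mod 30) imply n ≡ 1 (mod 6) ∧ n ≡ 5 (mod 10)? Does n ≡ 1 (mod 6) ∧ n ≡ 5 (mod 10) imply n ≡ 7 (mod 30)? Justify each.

(⟹) This fails: n = 7 gives 7 ≡ 7 (mod 30) but 7 ≡ 7 (mod 10), so the conjunction on the right does not hold.

(⟸) This fails: n = 25 satisfies both congruences on the right (25 ≡ 1 mod 6 and 25 ≡ 5 mod 10) yet 25 ≡ 25 (mod 30), not 7.

Both directions fail.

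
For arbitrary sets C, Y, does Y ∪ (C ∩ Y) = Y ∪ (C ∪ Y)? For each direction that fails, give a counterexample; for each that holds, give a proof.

(⊆) Let x ∈ Y ∪ (C ∩ Y). Then either x ∈ Y and x ∉ C; or x ∈ C ∩ Y. In each case x ∈ Y ∪ (C ∪ Y), so Y ∪ (C ∩ Y) ⊆ Y ∪ (C ∪ Y).

(⊇) This inclusion fails. Take C = {1}, Y = ∅; then 1 ∈ Y ∪ (C ∪ Y) but 1 ∉ Y ∪ (C ∩ Y).

Only the forward inclusion holds.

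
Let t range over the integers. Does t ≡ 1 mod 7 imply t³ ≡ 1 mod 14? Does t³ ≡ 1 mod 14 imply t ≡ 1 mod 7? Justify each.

(⟹) This fails: take t = 8. Then 8 ≡ 1 (mod 7), but 8³ = 512 ≡ 8 (mod 14), not 1.

(⟸) This fails: take t = 9. Then 9³ = 729 ≡ 1 (mod 14), yet 9 ≡ 2 (mod 7), not 1.

Neither implication holds.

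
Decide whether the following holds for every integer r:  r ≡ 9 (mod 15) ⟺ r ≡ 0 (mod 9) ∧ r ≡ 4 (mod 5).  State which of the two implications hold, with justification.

(→) This fails: r = 24 gives 24 ≡ 9 (mod 15) but 24 ≡ 6 (mod 9), so the conjunction on the right does not hold.

(←) Conversely, if r ≡ 0 (mod 9) and r ≡ 4 (mod 5), then by the Chinese remainder theorem r ≡ 9 (mod 45). Since 9 ≡ 9 (mod 15) and 15 ∣ 45, we get r ≡ 9 (mod 15).

The forward direction fails; the converse holds.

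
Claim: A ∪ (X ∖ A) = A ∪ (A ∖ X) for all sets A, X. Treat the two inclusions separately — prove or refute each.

(⟸) Let x ∈ A ∪ (A ∖ X). Then either x ∈ A and x ∉ X; or x ∈ A ∩ X. In each case x ∈ A ∪ (X ∖ A), so A ∪ (A ∖ X) ⊆ A ∪ (X ∖ A).

(⟹) This inclusion fails. Take A = ∅, X = {1}; then 1 ∈ A ∪ (X ∖ A) but 1 ∉ A ∪ (A ∖ X).

Only the reverse inclusion holds.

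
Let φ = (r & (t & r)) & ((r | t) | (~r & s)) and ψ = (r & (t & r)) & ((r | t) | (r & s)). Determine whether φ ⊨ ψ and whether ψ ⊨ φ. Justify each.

Equivalent; both directions hold.

(⟹) Assume the antecedent. If r is true, the antecedent forces (r = T, t = T, s = F) or (r = T, t = T, s = T), and the consequent holds there. If r is false, the antecedent cannot hold. Either way the consequent holds.

(⟸) Assume the antecedent. If r is true, the antecedent forces (r = T, t = T, s = F) or (r = T, t = T, s = T), and the consequent holds there. If r is false, the antecedent cannot hold. Either way the consequent holds.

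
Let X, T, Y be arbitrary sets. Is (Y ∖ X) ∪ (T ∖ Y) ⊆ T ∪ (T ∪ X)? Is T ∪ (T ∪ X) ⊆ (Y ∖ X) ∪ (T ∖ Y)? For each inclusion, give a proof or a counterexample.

Both inclusions fail.

(⟹) This inclusion fails. Take X = ∅, T = ∅, Y = {1}; then 1 ∈ (Y ∖ X) ∪ (T ∖ Y) but 1 ∉ T ∪ (T ∪ X).

(⟸) This inclusion fails. Take X = {1}, T = ∅, Y = ∅; then 1 ∈ T ∪ (T ∪ X) but 1 ∉ (Y ∖ X) ∪ (T ∖ Y).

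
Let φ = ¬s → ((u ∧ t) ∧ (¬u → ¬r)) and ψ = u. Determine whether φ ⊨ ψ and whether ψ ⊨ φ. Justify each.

Forward direction. This fails. Under r = F, t = F, s = T, u = F, the left side is true but the right side is false.

Converse. This fails. Under r = F, t = F, s = F, u = T, the left side is false but the right side is true.

Both directions fail.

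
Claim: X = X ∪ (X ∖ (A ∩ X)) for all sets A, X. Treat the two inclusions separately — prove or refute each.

(⟹) Let x ∈ X. Then either x ∈ X and x ∉ A; or x ∈ A ∩ X. In each case x ∈ X ∪ (X ∖ (A ∩ X)), so X ⊆ X ∪ (X ∖ (A ∩ X)).

(⟸) Let x ∈ X ∪ (X ∖ (A ∩ X)). Then either x ∈ X and x ∉ A; or x ∈ A ∩ X. In each case x ∈ X, so X ∪ (X ∖ (A ∩ X)) ⊆ X.

Both inclusions hold.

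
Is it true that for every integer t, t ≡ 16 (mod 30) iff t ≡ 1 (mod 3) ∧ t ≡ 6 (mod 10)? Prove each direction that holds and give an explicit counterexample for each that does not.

Both directions hold.

[⇐] If t ≡ 1 (mod 3) and t ≡ 6 (mod 10), then by the Chinese remainder theorem t ≡ 16 (mod 30). This is exactly t ≡ 16 (mod 30).

[⇒] Suppose t ≡ 16 (mod 30); write t = 30j + 16. Since 3 ∣ 30, reducing mod 3 gives t ≡ 16 ≡ 1 (mod 3); since 10 ∣ 30, reducing mod 10 gives t ≡ 16 ≡ 6 (mod 10).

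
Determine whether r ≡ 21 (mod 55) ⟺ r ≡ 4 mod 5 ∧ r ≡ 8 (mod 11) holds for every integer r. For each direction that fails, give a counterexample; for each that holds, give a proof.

Neither direction holds.

[⇒] This fails: r = 21 gives 21 ≡ 21 (mod 55) but 21 ≡ 1 (mod 5), so the conjunction on the right does not hold.

[⇐] This fails: r = 19 satisfies both congruences on the right (19 ≡ 4 mod 5 and 19 ≡ 8 mod 11) yet 19 ≡ 19 (mod 55), not 21.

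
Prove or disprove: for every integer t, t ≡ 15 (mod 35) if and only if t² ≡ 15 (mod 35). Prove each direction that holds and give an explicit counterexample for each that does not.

Only the forward direction holds.

[⇒] Suppose t ≡ 15 (mod 35). Write t = 35j + 15. Then (35j + 15)² = 1225j² + 1050j + 225 = 35(35j² + 30j + 6) + 15, so t² ≡ 15 (mod 35).

[⇐] This fails: take t = 20. Then 20² = 400 ≡ 15 (mod 35), yet 20 ≡ 20 (mod 35), not 15.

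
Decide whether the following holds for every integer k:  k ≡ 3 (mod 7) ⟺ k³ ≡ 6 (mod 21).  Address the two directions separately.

Forward direction. This fails: take k = 10. Then 10 ≡ 3 (mod 7), but 10³ = 1000 ≡ 13 (mod 21), not 6.

Converse. This fails: take k = 6. Then 6³ = 216 ≡ 6 (mod 21), yet 6 ≡ 6 (mod 7), not 3.

(⇒) fails and (⇐) fails.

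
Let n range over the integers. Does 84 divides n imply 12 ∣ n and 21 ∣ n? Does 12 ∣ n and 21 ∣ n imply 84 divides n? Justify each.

Both implications hold.

(←) Suppose 12 ∣ n and 21 ∣ n. Any common multiple of 12 and 21 is a multiple of their lcm; here lcm(12, 21) = 12·21/gcd(12, 21) = 252/3 = 84, so 84 ∣ n.

(→) If 84 ∣ n, write n = 84q. Since 84 = 7·12, n = 12·(7q), so 12 ∣ n; and since 84 = 4·21, n = 21·(4q), so 21 ∣ n.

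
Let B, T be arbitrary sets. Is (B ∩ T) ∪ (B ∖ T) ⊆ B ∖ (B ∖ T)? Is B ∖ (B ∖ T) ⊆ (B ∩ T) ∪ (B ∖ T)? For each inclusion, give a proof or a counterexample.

Only the reverse inclusion holds.

Forward inclusion. This inclusion fails. Take B = {1}, T = ∅; then 1 ∈ (B ∩ T) ∪ (B ∖ T) but 1 ∉ B ∖ (B ∖ T).

Reverse inclusion. Let x ∈ B ∖ (B ∖ T). Then x ∈ B ∩ T, from which x ∈ (B ∩ T) ∪ (B ∖ T).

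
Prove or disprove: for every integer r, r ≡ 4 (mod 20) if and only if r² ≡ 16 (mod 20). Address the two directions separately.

(⇒) holds; (⇐) fails.

(⇒) Suppose r ≡ 4 (mod 20). Write r = 20j + 4. Then (20j + 4)² = 400j² + 160j + 16 = 20(20j² + 8j) + 16, so r² ≡ 16 (mod 20).

(⇐) This fails: take r = 6. Then 6² = 36 ≡ 16 (mod 20), yet 6 ≡ 6 (mod 20), not 4.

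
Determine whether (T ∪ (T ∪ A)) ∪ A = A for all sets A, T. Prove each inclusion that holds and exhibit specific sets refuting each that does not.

The sets are not equal: only the reverse inclusion holds.

(⊆) This inclusion fails. Take A = ∅, T = {1}; then 1 ∈ (T ∪ (T ∪ A)) ∪ A but 1 ∉ A.

(⊇) Let x ∈ A. Then either x ∈ A and x ∉ T; or x ∈ A ∩ T. In each case x ∈ (T ∪ (T ∪ A)) ∪ A, so A ⊆ (T ∪ (T ∪ A)) ∪ A.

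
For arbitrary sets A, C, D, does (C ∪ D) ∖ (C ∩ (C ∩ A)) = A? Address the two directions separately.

Forward inclusion. This inclusion fails. Take A = ∅, C = {1}, D = ∅; then 1 ∈ (C ∪ D) ∖ (C ∩ (C ∩ A)) but 1 ∉ A.

Reverse inclusion. This inclusion fails. Take A = {1}, C = ∅, D = ∅; then 1 ∈ A but 1 ∉ (C ∪ D) ∖ (C ∩ (C ∩ A)).

Neither inclusion holds.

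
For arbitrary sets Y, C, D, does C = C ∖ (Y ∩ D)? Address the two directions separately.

Only the reverse inclusion holds.

(⟹) This inclusion fails. Take Y = {1}, C = {1}, D = {1}; then 1 ∈ C but 1 ∉ C ∖ (Y ∩ D).

(⟸) Let x ∈ C ∖ (Y ∩ D). Then either x ∈ C and x ∉ Y, D; or x ∈ Y ∩ C and x ∉ D; or x ∈ C ∩ D and x ∉ Y. In each case x ∈ C, so C ∖ (Y ∩ D) ⊆ C.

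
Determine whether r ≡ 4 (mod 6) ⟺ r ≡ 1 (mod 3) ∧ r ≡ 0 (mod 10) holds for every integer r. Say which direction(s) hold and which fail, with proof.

(⟹) This fails: r = 4 gives 4 ≡ 4 (mod 6) but 4 ≡ 4 (mod 10), so the conjunction on the right does not hold.

(⟸) Conversely, if r ≡ 1 (mod 3) and r ≡ 0 (mod 10), then by the Chinese remainder theorem r ≡ 10 (mod 30). Since 10 ≡ 4 (mod 6) and 6 ∣ 30, we get r ≡ 4 (mod 6).

Only the converse holds.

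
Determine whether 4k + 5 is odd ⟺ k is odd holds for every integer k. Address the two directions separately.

Only the reverse direction holds.

(⇐) Suppose k is odd. Since 4 is even, 4k is even for every k, so 4k + 5 has the same parity as 5, which is odd. Hence 4k + 5 is odd.

(⇒) This fails: take k = 2. Then 4k + 5 = 13, which is odd, yet k = 2 is even, not odd.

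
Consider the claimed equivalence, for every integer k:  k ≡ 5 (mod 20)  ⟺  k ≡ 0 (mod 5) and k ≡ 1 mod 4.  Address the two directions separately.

(⟸) If k ≡ 0 (mod 5) and k ≡ 1 (mod 4), then by the Chinese remainder theorem k ≡ 5 (mod 20). This is exactly k ≡ 5 (mod 20).

(⟹) Suppose k ≡ 5 (mod 20); write k = 20j + 5. Since 5 ∣ 20, reducing mod 5 gives k ≡ 5 ≡ 0 (mod 5); since 4 ∣ 20, reducing mod 4 gives k ≡ 5 ≡ 1 (mod 4).

Equivalent; both directions hold.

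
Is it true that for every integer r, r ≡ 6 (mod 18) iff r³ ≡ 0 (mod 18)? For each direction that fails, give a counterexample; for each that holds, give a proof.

[⇒] Suppose r ≡ 6 (mod 18). Write r = 18j + 6. Then (18j + 6)³ = 5832j³ + 5832j² + 1944j + 216 = 18(324j³ + 324j² + 108j + 12) + 0, so r³ ≡ 0 (mod 18).

[⇐] This fails: take r = 0. Then 0³ = 0 ≡ 0 (mod 18), yet 0 ≡ 0 (mod 18), not 6.

The forward direction holds; the converse fails.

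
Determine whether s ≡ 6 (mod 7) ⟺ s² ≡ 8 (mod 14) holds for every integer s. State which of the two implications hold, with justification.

(→) This fails: take s = 13. Then 13 ≡ 6 (mod 7), but 13² = 169 ≡ 1 (mod 14), not 8.

(←) This fails: take s = 8. Then 8² = 64 ≡ 8 (mod 14), yet 8 ≡ 1 (mod 7), not 6.

Neither direction holds.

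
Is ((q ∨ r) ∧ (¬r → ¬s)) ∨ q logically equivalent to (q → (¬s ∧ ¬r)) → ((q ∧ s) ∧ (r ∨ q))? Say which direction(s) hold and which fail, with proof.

The forward direction fails; the converse holds.

(→) This fails. Under q = T, s = F, r = F, the left side is true but the right side is false.

(←) Assume the antecedent. If q is true, ((q ∨ r) ∧ (¬r → ¬s)) ∨ q reduces to true regardless of the other variables. If q is false, the antecedent cannot hold. Either way ((q ∨ r) ∧ (¬r → ¬s)) ∨ q holds.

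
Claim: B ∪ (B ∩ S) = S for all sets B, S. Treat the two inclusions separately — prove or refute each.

(⟹) This inclusion fails. Take B = {1}, S = ∅; then 1 ∈ B ∪ (B ∩ S) but 1 ∉ S.

(⟸) This inclusion fails. Take B = ∅, S = {1}; then 1 ∈ S but 1 ∉ B ∪ (B ∩ S).

(⊆) fails and (⊇) fails.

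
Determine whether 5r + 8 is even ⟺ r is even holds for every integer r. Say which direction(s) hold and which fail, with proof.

Forward direction. Suppose 5r + 8 is even. Since 5 is odd, 5r and r have the same parity, so 5r + 8 ≡ r + 8 (mod 2). As 8 is even, 5r + 8 is even exactly when r is even. Thus r is even.

Converse. Suppose r is even; write r = 2j. Then 5r + 8 = 5·(2j) + 8 = 2·5j + 8, which is even.

Both directions hold.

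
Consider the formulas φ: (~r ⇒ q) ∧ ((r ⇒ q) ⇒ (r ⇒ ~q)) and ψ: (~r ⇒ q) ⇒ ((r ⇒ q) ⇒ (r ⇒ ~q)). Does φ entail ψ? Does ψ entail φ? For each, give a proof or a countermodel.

(⟹) Assume the antecedent. If r is true, the antecedent forces (r = T, q = F), and the consequent holds there. If r is false, the consequent reduces to true regardless of the other variables. Either way the consequent holds.

(⟸) This fails. Under r = F, q = F, the left side is false but the right side is true.

Only the forward implication holds.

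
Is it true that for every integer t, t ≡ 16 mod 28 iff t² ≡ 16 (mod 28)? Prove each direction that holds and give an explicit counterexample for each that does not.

[⇒] This fails: take t = 16. Then 16 ≡ 16 (mod 28), but 16² = 256 ≡ 4 (mod 28), not 16.

[⇐] This fails: take t = 4. Then 4² = 16 ≡ 16 (mod 28), yet 4 ≡ 4 (mod 28), not 16.

Neither implication holds.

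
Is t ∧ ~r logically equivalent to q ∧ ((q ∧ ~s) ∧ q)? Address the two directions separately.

Forward direction. This fails. Under r = F, s = F, t = T, q = F, the left side is true but the right side is false.

Converse. This fails. Under r = F, s = F, t = F, q = T, the left side is false but the right side is true.

Neither implication holds.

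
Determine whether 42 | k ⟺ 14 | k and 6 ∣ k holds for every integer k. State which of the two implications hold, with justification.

(⇒) If 42 ∣ k, write k = 42q. Since 42 = 3·14, k = 14·(3q), so 14 ∣ k; and since 42 = 7·6, k = 6·(7q), so 6 ∣ k.

(⇐) Suppose 14 ∣ k and 6 ∣ k. Any common multiple of 14 and 6 is a multiple of their lcm; here lcm(14, 6) = 14·6/gcd(14, 6) = 84/2 = 42, so 42 ∣ k.

Both implications hold.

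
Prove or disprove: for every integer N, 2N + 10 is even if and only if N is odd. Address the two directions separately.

(⇒) This fails: take N = 2. Then 2N + 10 = 14, which is even, yet N = 2 is even, not odd.

(⇐) Suppose N is odd. Since 2 is even, 2N is even for every N, so 2N + 10 has the same parity as 10, which is even. Hence 2N + 10 is even.

(⇒) fails; (⇐) holds.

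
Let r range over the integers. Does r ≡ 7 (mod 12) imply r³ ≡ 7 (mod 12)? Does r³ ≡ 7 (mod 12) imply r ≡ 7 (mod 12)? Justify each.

Both directions hold.

(⇒) Suppose r ≡ 7 (mod 12). Write r = 12j + 7. Then (12j + 7)³ = 1728j³ + 3024j² + 1764j + 343 = 12(144j³ + 252j² + 147j + 28) + 7, so r³ ≡ 7 (mod 12).

(⇐) Conversely, suppose r³ ≡ 7 (mod 12). The only residue r in {0, …, 11} with r³ ≡ 7 (mod 12) is r = 7, so r ≡ 7 (mod 12).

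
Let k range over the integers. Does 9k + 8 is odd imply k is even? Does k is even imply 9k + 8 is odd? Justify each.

Neither direction holds.

(⇒) This fails: k = 5 gives 9k + 8 = 53, which is odd, but 5 is odd, not even.

(⇐) This also fails: k = 2 is even, but 9k + 8 = 26 is even, not odd.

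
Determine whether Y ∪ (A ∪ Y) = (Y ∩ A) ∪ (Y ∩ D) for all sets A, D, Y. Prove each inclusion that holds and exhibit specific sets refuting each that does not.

Forward inclusion. This inclusion fails. Take A = {1}, D = ∅, Y = ∅; then 1 ∈ Y ∪ (A ∪ Y) but 1 ∉ (Y ∩ A) ∪ (Y ∩ D).

Reverse inclusion. Let x ∈ (Y ∩ A) ∪ (Y ∩ D). Then either x ∈ A ∩ Y and x ∉ D; or x ∈ D ∩ Y and x ∉ A; or x ∈ A ∩ D ∩ Y. In each case x ∈ Y ∪ (A ∪ Y), so (Y ∩ A) ∪ (Y ∩ D) ⊆ Y ∪ (A ∪ Y).

The sets are not equal: only the reverse inclusion holds.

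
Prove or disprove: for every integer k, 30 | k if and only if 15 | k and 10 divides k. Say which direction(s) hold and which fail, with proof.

Both directions hold.

Forward direction. If 30 ∣ k, write k = 30q. Since 30 = 2·15, k = 15·(2q), so 15 ∣ k; and since 30 = 3·10, k = 10·(3q), so 10 ∣ k.

Converse. Suppose 15 ∣ k and 10 ∣ k. Any common multiple of 15 and 10 is a multiple of their lcm; here lcm(15, 10) = 15·10/gcd(15, 10) = 150/5 = 30, so 30 ∣ k.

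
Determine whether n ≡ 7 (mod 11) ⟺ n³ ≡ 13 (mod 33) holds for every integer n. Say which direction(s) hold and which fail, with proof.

The forward direction fails; the converse holds.

Converse. The residues r modulo 33 with r³ ≡ 13 (mod 33) are exactly {7}, and each is ≡ 7 (mod 11).

Forward direction. This fails: take n = 18. Then 18 ≡ 7 (mod 11), but 18³ = 5832 ≡ 24 (mod 33), not 13.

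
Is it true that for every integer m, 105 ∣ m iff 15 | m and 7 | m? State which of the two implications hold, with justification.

Both directions hold.

(→) If 105 ∣ m, write m = 105q. Since 105 = 7·15, m = 15·(7q), so 15 ∣ m; and since 105 = 15·7, m = 7·(15q), so 7 ∣ m.

(←) Suppose 15 ∣ m and 7 ∣ m. Any common multiple of 15 and 7 is a multiple of their lcm; here gcd(15, 7) = 1, so lcm(15, 7) = 15·7 = 105, so 105 ∣ m.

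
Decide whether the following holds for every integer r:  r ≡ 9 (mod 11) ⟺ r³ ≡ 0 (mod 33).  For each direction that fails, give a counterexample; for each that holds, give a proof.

(⇒) This fails: take r = 9. Then 9 ≡ 9 (mod 11), but 9³ = 729 ≡ 3 (mod 33), not 0.

(⇐) This fails: take r = 0. Then 0³ = 0 ≡ 0 (mod 33), yet 0 ≡ 0 (mod 11), not 9.

(⇒) fails and (⇐) fails.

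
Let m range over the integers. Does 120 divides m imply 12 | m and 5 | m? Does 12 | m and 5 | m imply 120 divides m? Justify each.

Only the forward implication holds.

Forward direction. If 120 ∣ m, write m = 120q. Since 120 = 10·12, m = 12·(10q), so 12 ∣ m; and since 120 = 24·5, m = 5·(24q), so 5 ∣ m.

Converse. This fails: take m = 60. Both 12 ∣ 60 and 5 ∣ 60, yet 60 is not a multiple of 120 (since 60 = 0·120 + 60), so 120 ∤ 60.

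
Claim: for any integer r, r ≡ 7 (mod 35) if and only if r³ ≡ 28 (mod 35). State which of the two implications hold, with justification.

The biconditional holds.

Converse. Suppose r³ ≡ 28 (mod 35). The only residue r in {0, …, 34} with r³ ≡ 28 (mod 35) is r = 7, so r ≡ 7 (mod 35).

Forward direction. Suppose r ≡ 7 (mod 35). Write r = 35j + 7. Then (35j + 7)³ = 42875j³ + 25725j² + 5145j + 343 = 35(1225j³ + 735j² + 147j + 9) + 28, so r³ ≡ 28 (mod 35).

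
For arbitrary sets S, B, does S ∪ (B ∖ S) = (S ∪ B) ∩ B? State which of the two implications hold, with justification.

(⟹) This inclusion fails. Take S = {1}, B = ∅; then 1 ∈ S ∪ (B ∖ S) but 1 ∉ (S ∪ B) ∩ B.

(⟸) Let x ∈ (S ∪ B) ∩ B. Then either x ∈ B and x ∉ S; or x ∈ S ∩ B. In each case x ∈ S ∪ (B ∖ S), so (S ∪ B) ∩ B ⊆ S ∪ (B ∖ S).

Only the reverse inclusion holds.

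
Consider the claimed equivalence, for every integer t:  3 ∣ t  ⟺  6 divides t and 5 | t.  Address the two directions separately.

Forward direction. This fails: take t = 3. Certainly 3 ∣ 3, but 6 ∤ 3.

Converse. Suppose 6 ∣ t and 5 ∣ t. Any common multiple of 6 and 5 is a multiple of their lcm; here gcd(6, 5) = 1, so lcm(6, 5) = 6·5 = 30, so 30 ∣ t. Since 3 ∣ 30, it follows that 3 ∣ t.

(⇒) fails; (⇐) holds.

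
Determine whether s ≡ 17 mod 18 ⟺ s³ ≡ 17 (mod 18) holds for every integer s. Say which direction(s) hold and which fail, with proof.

(→) Suppose s ≡ 17 mod 18. Write s = 18j + 17. Then (18j + 17)³ = 5832j³ + 16524j² + 15606j + 4913 = 18(324j³ + 918j² + 867j + 272) + 17, so s³ ≡ 17 (mod 18).

(←) This fails: take s = 5. Then 5³ = 125 ≡ 17 (mod 18), yet 5 ≡ 5 (mod 18), not 17.

(⇒) holds; (⇐) fails.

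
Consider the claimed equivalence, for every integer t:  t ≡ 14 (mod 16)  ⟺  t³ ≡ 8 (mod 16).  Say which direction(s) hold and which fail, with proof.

[⇒] Suppose t ≡ 14 (mod 16). Write t = 16j + 14. Then (16j + 14)³ = 4096j³ + 10752j² + 9408j + 2744 = 16(256j³ + 672j² + 588j + 171) + 8, so t³ ≡ 8 (mod 16).

[⇐] This fails: take t = 2. Then 2³ = 8 ≡ 8 (mod 16), yet 2 ≡ 2 (mod 16), not 14.

Only the forward direction holds.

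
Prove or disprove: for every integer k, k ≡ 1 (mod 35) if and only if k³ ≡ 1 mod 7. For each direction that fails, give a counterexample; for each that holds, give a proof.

[⇐] This fails: take k = 2. Then 2³ = 8 ≡ 1 (mod 7), yet 2 ≡ 2 (mod 35), not 1.

[⇒] Suppose k ≡ 1 (mod 35). Then k³ ≡ 1³ = 1 (mod 35), and since 7 ∣ 35, also k³ ≡ 1 (mod 7).

Only the forward implication holds.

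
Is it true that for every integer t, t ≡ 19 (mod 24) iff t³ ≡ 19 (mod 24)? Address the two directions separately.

Both directions hold.

Forward direction. Suppose t ≡ 19 (mod 24). Write t = 24j + 19. Then (24j + 19)³ = 13824j³ + 32832j² + 25992j + 6859 = 24(576j³ + 1368j² + 1083j + 285) + 19, so t³ ≡ 19 (mod 24).

Converse. Suppose t³ ≡ 19 (mod 24). The only residue r in {0, …, 23} with r³ ≡ 19 (mod 24) is r = 19, so t ≡ 19 (mod 24).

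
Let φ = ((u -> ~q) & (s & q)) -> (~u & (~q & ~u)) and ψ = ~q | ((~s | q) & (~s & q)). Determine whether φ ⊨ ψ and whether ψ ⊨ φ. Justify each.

[⇒] This fails. Under q = T, u = T, s = T, the left side is true but the right side is false.

[⇐] Assume the antecedent. If q is true, the antecedent forces (q = T, u = F, s = F) or (q = T, u = T, s = F), and the consequent holds there. If q is false, the consequent reduces to true regardless of the other variables. Either way the consequent holds.

The forward direction fails; the converse holds.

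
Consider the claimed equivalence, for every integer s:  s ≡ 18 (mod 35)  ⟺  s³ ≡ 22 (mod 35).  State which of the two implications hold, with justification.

Only the forward direction holds.

(→) Suppose s ≡ 18 (mod 35). Write s = 35j + 18. Then (35j + 18)³ = 42875j³ + 66150j² + 34020j + 5832 = 35(1225j³ + 1890j² + 972j + 166) + 22, so s³ ≡ 22 (mod 35).

(←) This fails: take s = 8. Then 8³ = 512 ≡ 22 (mod 35), yet 8 ≡ 8 (mod 35), not 18.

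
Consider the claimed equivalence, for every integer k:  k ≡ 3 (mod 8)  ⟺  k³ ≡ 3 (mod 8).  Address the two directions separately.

Both implications hold.

(⇐) Suppose k³ ≡ 3 (mod 8). The only residue r in {0, …, 7} with r³ ≡ 3 (mod 8) is r = 3, so k ≡ 3 (mod 8).

(⇒) Suppose k ≡ 3 (mod 8). Write k = 8j + 3. Then (8j + 3)³ = 512j³ + 576j² + 216j + 27 = 8(64j³ + 72j² + 27j + 3) + 3, so k³ ≡ 3 (mod 8).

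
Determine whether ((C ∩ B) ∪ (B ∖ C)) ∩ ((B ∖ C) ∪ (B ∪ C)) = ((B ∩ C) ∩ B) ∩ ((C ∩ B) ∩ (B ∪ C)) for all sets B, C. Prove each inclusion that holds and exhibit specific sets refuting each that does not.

Only the reverse inclusion holds.

(⟸) Let x ∈ ((B ∩ C) ∩ B) ∩ ((C ∩ B) ∩ (B ∪ C)). Then x ∈ B ∩ C, from which x ∈ ((C ∩ B) ∪ (B ∖ C)) ∩ ((B ∖ C) ∪ (B ∪ C)).

(⟹) This inclusion fails. Take B = {1}, C = ∅; then 1 ∈ ((C ∩ B) ∪ (B ∖ C)) ∩ ((B ∖ C) ∪ (B ∪ C)) but 1 ∉ ((B ∩ C) ∩ B) ∩ ((C ∩ B) ∩ (B ∪ C)).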